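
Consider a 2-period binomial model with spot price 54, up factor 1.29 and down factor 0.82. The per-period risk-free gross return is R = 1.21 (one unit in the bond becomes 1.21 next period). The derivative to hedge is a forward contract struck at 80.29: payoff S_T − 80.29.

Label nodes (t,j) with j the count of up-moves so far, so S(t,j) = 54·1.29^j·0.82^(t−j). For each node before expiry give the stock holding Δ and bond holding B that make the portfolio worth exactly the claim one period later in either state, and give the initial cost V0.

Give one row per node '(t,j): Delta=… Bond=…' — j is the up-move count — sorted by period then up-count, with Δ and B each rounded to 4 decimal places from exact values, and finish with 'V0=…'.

No-arbitrage ⇒ martingale measure with p* = (R−d)/(u−d) = 0.8298.
Terminal payoffs: V(2,0)=-43.9804, V(2,1)=-23.1688, V(2,2)=9.5714
  t=1,j=0: stock 44.2800 → up 57.1212 (V=-23.1688), down 36.3096 (V=-43.9804). Price -22.0754; hedge Δ=1.0000, bond B=-66.3554.
  t=1,j=1: stock 69.6600 → up 89.8614 (V=9.5714), down 57.1212 (V=-23.1688). Price 3.3046; hedge Δ=1.0000, bond B=-66.3554.
  t=0,j=0: stock 54.0000 → up 69.6600 (V=3.3046), down 44.2800 (V=-22.0754). Price -0.8392; hedge Δ=1.0000, bond B=-54.8392.
The time-0 hedge costs -0.8392, which is the no-arbitrage price.

(0,0): Delta=1.0000 Bond=-54.8392
(1,0): Delta=1.0000 Bond=-66.3554
(1,1): Delta=1.0000 Bond=-66.3554
V0=-0.8392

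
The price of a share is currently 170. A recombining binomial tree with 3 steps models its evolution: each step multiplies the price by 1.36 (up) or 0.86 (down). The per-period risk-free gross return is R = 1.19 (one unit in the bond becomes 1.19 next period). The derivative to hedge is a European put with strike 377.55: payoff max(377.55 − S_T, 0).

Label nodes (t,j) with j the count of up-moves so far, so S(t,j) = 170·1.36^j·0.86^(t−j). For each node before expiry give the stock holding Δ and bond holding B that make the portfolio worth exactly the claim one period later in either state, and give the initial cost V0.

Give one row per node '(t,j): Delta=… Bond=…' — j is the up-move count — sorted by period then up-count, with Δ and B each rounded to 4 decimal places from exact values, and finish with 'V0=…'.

(0,0): Delta=-0.8188 Bond=201.7794
(1,0): Delta=-1.0000 Bond=266.6125
(1,1): Delta=-0.7597 Bond=226.4685
(2,0): Delta=-1.0000 Bond=317.2689
(2,1): Delta=-1.0000 Bond=317.2689
(2,2): Delta=-0.6815 Bond=244.8880
V0=62.5876

The replicating-portfolio and risk-neutral prices coincide; use p* = (1.19−0.86)/(1.36−0.86) = 0.6600 for the latter.
Payoff layer (t=3): V(3,0)=269.4205, V(3,1)=206.5545, V(3,2)=107.1385, V(3,3)=0.0000
(2,0): S=125.7320. Δ = (V_up−V_dn)/(S_up−S_dn) = (206.5545−269.4205)/(170.9955−108.1295) = -1.0000. V = [p*·206.5545 + (1−p*)·269.4205]/1.19 = 191.5369. B = V − Δ·S = 317.2689.
(2,1): S=198.8320. Δ = (V_up−V_dn)/(S_up−S_dn) = (107.1385−206.5545)/(270.4115−170.9955) = -1.0000. V = [p*·107.1385 + (1−p*)·206.5545]/1.19 = 118.4369. B = V − Δ·S = 317.2689.
(2,2): S=314.4320. Δ = (V_up−V_dn)/(S_up−S_dn) = (0.0000−107.1385)/(427.6275−270.4115) = -0.6815. V = [p*·0.0000 + (1−p*)·107.1385]/1.19 = 30.6110. B = V − Δ·S = 244.8880.
(1,0): S=146.2000. Δ = (V_up−V_dn)/(S_up−S_dn) = (118.4369−191.5369)/(198.8320−125.7320) = -1.0000. V = [p*·118.4369 + (1−p*)·191.5369]/1.19 = 120.4125. B = V − Δ·S = 266.6125.
(1,1): S=231.2000. Δ = (V_up−V_dn)/(S_up−S_dn) = (30.6110−118.4369)/(314.4320−198.8320) = -0.7597. V = [p*·30.6110 + (1−p*)·118.4369]/1.19 = 50.8166. B = V − Δ·S = 226.4685.
(0,0): S=170.0000. Δ = (V_up−V_dn)/(S_up−S_dn) = (50.8166−120.4125)/(231.2000−146.2000) = -0.8188. V = [p*·50.8166 + (1−p*)·120.4125]/1.19 = 62.5876. B = V − Δ·S = 201.7794.
The time-0 hedge costs 62.5876, which is the no-arbitrage price.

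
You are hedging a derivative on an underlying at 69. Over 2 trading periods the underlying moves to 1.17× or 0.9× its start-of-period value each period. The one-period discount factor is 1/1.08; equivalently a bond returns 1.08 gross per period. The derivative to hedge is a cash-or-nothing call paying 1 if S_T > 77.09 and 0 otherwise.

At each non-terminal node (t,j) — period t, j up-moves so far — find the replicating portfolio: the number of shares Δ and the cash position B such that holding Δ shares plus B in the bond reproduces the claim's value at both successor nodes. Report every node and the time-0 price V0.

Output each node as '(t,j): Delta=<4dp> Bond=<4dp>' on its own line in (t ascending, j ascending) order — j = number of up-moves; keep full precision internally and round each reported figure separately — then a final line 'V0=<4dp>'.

Risk-neutral probability p* = (R−d)/(u−d) = (1.08−0.9)/(1.17−0.9) = 0.6667.
Terminal payoffs: V(2,0)=0.0000, V(2,1)=0.0000, V(2,2)=1.0000
Node (1,0) S=62.1000: V=(p*·0.0000+(1−p*)·0.0000)/1.08=0.0000; Δ=(0.0000−0.0000)/(72.6570−55.8900)=0.0000; B=V−Δ·S=0.0000
Node (1,1) S=80.7300: V=(p*·1.0000+(1−p*)·0.0000)/1.08=0.6173; Δ=(1.0000−0.0000)/(94.4541−72.6570)=0.0459; B=V−Δ·S=-3.0864
Node (0,0) S=69.0000: V=(p*·0.6173+(1−p*)·0.0000)/1.08=0.3810; Δ=(0.6173−0.0000)/(80.7300−62.1000)=0.0331; B=V−Δ·S=-1.9052
Check: Δ(0,0)·S0 + B(0,0) = 0.3810 = V0.

(0,0): Delta=0.0331 Bond=-1.9052
(1,0): Delta=0.0000 Bond=0.0000
(1,1): Delta=0.0459 Bond=-3.0864
V0=0.3810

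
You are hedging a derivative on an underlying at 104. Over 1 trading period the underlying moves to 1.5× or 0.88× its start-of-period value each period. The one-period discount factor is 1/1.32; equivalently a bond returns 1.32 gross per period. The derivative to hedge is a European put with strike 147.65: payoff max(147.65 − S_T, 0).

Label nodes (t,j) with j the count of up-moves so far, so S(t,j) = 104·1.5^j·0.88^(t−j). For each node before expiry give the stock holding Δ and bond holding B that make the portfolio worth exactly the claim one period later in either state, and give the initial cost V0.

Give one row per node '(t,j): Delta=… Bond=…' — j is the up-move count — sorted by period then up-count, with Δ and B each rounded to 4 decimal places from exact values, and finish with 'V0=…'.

Since d<R<u, set p* = (R−d)/(u−d) = 0.7097; price each node as the discounted p*-expectation of its children.
Terminal payoffs: V(1,0)=56.1300, V(1,1)=0.0000
Node (0,0) S=104.0000: V=(p*·0.0000+(1−p*)·56.1300)/1.32=12.3453; Δ=(0.0000−56.1300)/(156.0000−91.5200)=-0.8705; B=V−Δ·S=102.8776
Each (Δ,B) replicates both successor values, so the strategy is self-financing and V0 is arbitrage-free.

(0,0): Delta=-0.8705 Bond=102.8776
V0=12.3453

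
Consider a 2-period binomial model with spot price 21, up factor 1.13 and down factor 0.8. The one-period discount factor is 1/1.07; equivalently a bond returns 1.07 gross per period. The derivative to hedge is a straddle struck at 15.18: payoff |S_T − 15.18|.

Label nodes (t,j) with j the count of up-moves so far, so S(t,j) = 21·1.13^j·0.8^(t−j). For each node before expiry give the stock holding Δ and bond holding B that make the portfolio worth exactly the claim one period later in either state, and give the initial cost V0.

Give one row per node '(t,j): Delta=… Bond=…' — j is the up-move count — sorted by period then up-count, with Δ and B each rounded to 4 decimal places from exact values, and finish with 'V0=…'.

No-arbitrage ⇒ martingale measure with p* = (R−d)/(u−d) = 0.8182.
Payoff layer (t=2): V(2,0)=1.7400, V(2,1)=3.8040, V(2,2)=11.6349
Node (1,0) S=16.8000: V=(p*·3.8040+(1−p*)·1.7400)/1.07=3.2044; Δ=(3.8040−1.7400)/(18.9840−13.4400)=0.3723; B=V−Δ·S=-3.0501
Node (1,1) S=23.7300: V=(p*·11.6349+(1−p*)·3.8040)/1.07=9.5431; Δ=(11.6349−3.8040)/(26.8149−18.9840)=1.0000; B=V−Δ·S=-14.1869
Node (0,0) S=21.0000: V=(p*·9.5431+(1−p*)·3.2044)/1.07=7.8417; Δ=(9.5431−3.2044)/(23.7300−16.8000)=0.9147; B=V−Δ·S=-11.3664
Self-financing check: at every node Δ·S+B equals the discounted successor values.

(0,0): Delta=0.9147 Bond=-11.3664
(1,0): Delta=0.3723 Bond=-3.0501
(1,1): Delta=1.0000 Bond=-14.1869
V0=7.8417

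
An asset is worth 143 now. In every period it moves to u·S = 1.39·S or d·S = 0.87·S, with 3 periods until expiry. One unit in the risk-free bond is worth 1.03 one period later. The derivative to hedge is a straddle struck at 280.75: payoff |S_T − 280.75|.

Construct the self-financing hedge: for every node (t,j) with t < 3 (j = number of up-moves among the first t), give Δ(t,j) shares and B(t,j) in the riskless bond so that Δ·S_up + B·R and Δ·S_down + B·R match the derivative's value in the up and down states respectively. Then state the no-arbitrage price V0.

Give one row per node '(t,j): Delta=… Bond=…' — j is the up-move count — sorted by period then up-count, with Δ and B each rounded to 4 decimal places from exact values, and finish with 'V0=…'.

(0,0): Delta=-0.7521 Bond=226.9799
(1,0): Delta=-1.0000 Bond=264.6338
(1,1): Delta=-0.4029 Bond=164.3892
(2,0): Delta=-1.0000 Bond=272.5728
(2,1): Delta=-1.0000 Bond=272.5728
(2,2): Delta=0.4379 Bond=-62.9961
V0=119.4334

Under the risk-neutral measure, an up-move has probability p* = (R−d)/(u−d) = 0.3077 and values discount at R = 1.03.
At expiry t=3: V(3,0)=186.5841, V(3,1)=130.3010, V(3,2)=40.3774, V(3,3)=103.2935
  t=2,j=0: stock 108.2367 → up 150.4490 (V=130.3010), down 94.1659 (V=186.5841). Price 164.3361; hedge Δ=-1.0000, bond B=272.5728.
  t=2,j=1: stock 172.9299 → up 240.3726 (V=40.3774), down 150.4490 (V=130.3010). Price 99.6429; hedge Δ=-1.0000, bond B=272.5728.
  t=2,j=2: stock 276.2903 → up 384.0435 (V=103.2935), down 240.3726 (V=40.3774). Price 57.9963; hedge Δ=0.4379, bond B=-62.9961.
  t=1,j=0: stock 124.4100 → up 172.9299 (V=99.6429), down 108.2367 (V=164.3361). Price 140.2238; hedge Δ=-1.0000, bond B=264.6338.
  t=1,j=1: stock 198.7700 → up 276.2903 (V=57.9963), down 172.9299 (V=99.6429). Price 84.2996; hedge Δ=-0.4029, bond B=164.3892.
  t=0,j=0: stock 143.0000 → up 198.7700 (V=84.2996), down 124.4100 (V=140.2238). Price 119.4334; hedge Δ=-0.7521, bond B=226.9799.
Check: Δ(0,0)·S0 + B(0,0) = 119.4334 = V0.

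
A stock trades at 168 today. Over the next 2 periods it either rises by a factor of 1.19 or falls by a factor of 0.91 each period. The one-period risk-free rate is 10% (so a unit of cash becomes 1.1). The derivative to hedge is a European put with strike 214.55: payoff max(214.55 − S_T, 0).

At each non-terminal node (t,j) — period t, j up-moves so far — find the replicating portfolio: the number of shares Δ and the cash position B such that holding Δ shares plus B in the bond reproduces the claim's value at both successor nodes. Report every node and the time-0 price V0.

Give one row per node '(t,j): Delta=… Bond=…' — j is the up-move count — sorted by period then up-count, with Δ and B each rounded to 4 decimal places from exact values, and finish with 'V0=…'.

Since d<R<u, set p* = (R−d)/(u−d) = 0.6786; price each node as the discounted p*-expectation of its children.
Terminal values V(2,·): V(2,0)=75.4292, V(2,1)=32.6228, V(2,2)=0.0000
(1,0): S=152.8800. Δ = (V_up−V_dn)/(S_up−S_dn) = (32.6228−75.4292)/(181.9272−139.1208) = -1.0000. V = [p*·32.6228 + (1−p*)·75.4292]/1.1 = 42.1655. B = V − Δ·S = 195.0455.
(1,1): S=199.9200. Δ = (V_up−V_dn)/(S_up−S_dn) = (0.0000−32.6228)/(237.9048−181.9272) = -0.5828. V = [p*·0.0000 + (1−p*)·32.6228]/1.1 = 9.5326. B = V − Δ·S = 126.0426.
(0,0): S=168.0000. Δ = (V_up−V_dn)/(S_up−S_dn) = (9.5326−42.1655)/(199.9200−152.8800) = -0.6937. V = [p*·9.5326 + (1−p*)·42.1655]/1.1 = 18.2016. B = V − Δ·S = 134.7474.
Root portfolio cost Δ·168+B reproduces V0=18.2016.

(0,0): Delta=-0.6937 Bond=134.7474
(1,0): Delta=-1.0000 Bond=195.0455
(1,1): Delta=-0.5828 Bond=126.0426
V0=18.2016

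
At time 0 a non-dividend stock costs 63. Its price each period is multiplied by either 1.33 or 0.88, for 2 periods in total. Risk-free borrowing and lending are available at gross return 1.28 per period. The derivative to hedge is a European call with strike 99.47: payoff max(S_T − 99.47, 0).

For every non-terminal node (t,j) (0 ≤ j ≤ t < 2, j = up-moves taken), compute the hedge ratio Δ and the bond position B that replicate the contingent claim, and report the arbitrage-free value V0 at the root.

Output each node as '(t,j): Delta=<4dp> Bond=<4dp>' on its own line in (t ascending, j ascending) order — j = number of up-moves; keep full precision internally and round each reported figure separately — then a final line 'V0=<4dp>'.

(0,0): Delta=0.2932 Bond=-12.7004
(1,0): Delta=0.0000 Bond=0.0000
(1,1): Delta=0.3175 Bond=-18.2886
V0=5.7729

Risk-neutral probability p* = (R−d)/(u−d) = (1.28−0.88)/(1.33−0.88) = 0.8889.
At expiry t=2: V(2,0)=0.0000, V(2,1)=0.0000, V(2,2)=11.9707
(1,0): S=55.4400. Δ = (V_up−V_dn)/(S_up−S_dn) = (0.0000−0.0000)/(73.7352−48.7872) = 0.0000. V = [p*·0.0000 + (1−p*)·0.0000]/1.28 = 0.0000. B = V − Δ·S = 0.0000.
(1,1): S=83.7900. Δ = (V_up−V_dn)/(S_up−S_dn) = (11.9707−0.0000)/(111.4407−73.7352) = 0.3175. V = [p*·11.9707 + (1−p*)·0.0000]/1.28 = 8.3130. B = V − Δ·S = -18.2886.
(0,0): S=63.0000. Δ = (V_up−V_dn)/(S_up−S_dn) = (8.3130−0.0000)/(83.7900−55.4400) = 0.2932. V = [p*·8.3130 + (1−p*)·0.0000]/1.28 = 5.7729. B = V − Δ·S = -12.7004.
The time-0 hedge costs 5.7729, which is the no-arbitrage price.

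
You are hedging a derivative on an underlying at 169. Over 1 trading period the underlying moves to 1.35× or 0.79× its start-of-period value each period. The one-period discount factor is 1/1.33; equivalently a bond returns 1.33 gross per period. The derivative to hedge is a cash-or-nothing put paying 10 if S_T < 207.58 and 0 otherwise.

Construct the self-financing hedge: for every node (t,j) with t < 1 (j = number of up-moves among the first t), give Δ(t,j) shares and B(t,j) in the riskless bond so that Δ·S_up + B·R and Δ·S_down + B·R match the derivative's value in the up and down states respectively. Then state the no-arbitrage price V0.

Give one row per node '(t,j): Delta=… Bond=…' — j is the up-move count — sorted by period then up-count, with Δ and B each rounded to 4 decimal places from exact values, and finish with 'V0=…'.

Since d<R<u, set p* = (R−d)/(u−d) = 0.9643; price each node as the discounted p*-expectation of its children.
At expiry t=1: V(1,0)=10.0000, V(1,1)=0.0000
  t=0,j=0: stock 169.0000 → up 228.1500 (V=0.0000), down 133.5100 (V=10.0000). Price 0.2685; hedge Δ=-0.1057, bond B=18.1257.
Each (Δ,B) replicates both successor values, so the strategy is self-financing and V0 is arbitrage-free.

(0,0): Delta=-0.1057 Bond=18.1257
V0=0.2685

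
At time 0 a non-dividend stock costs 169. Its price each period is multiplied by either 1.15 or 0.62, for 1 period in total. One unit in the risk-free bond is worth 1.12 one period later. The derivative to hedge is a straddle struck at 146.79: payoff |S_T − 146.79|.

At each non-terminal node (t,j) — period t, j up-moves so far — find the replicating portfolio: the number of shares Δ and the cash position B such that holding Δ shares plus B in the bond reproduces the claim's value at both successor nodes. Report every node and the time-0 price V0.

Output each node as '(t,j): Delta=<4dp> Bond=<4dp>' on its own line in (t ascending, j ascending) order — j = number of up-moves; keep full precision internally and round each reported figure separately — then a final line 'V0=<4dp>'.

(0,0): Delta=0.0620 Bond=31.7121
V0=42.1838

The replicating-portfolio and risk-neutral prices coincide; use p* = (1.12−0.62)/(1.15−0.62) = 0.9434 for the latter.
At expiry t=1: V(1,0)=42.0100, V(1,1)=47.5600
  t=0,j=0: stock 169.0000 → up 194.3500 (V=47.5600), down 104.7800 (V=42.0100). Price 42.1838; hedge Δ=0.0620, bond B=31.7121.
Each (Δ,B) replicates both successor values, so the strategy is self-financing and V0 is arbitrage-free.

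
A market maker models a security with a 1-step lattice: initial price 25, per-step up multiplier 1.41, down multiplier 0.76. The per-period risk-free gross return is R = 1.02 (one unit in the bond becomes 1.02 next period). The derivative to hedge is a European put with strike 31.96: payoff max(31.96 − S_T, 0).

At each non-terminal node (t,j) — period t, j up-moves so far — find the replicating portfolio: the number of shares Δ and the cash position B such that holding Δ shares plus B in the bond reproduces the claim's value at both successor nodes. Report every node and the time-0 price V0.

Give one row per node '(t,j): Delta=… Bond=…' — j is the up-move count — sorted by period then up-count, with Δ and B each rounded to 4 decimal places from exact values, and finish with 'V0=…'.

The replicating-portfolio and risk-neutral prices coincide; use p* = (1.02−0.76)/(1.41−0.76) = 0.4000 for the latter.
Terminal values V(1,·): V(1,0)=12.9600, V(1,1)=0.0000
(0,0): S=25.0000. Δ = (V_up−V_dn)/(S_up−S_dn) = (0.0000−12.9600)/(35.2500−19.0000) = -0.7975. V = [p*·0.0000 + (1−p*)·12.9600]/1.02 = 7.6235. B = V − Δ·S = 27.5620.
Self-financing check: at every node Δ·S+B equals the discounted successor values.

(0,0): Delta=-0.7975 Bond=27.5620
V0=7.6235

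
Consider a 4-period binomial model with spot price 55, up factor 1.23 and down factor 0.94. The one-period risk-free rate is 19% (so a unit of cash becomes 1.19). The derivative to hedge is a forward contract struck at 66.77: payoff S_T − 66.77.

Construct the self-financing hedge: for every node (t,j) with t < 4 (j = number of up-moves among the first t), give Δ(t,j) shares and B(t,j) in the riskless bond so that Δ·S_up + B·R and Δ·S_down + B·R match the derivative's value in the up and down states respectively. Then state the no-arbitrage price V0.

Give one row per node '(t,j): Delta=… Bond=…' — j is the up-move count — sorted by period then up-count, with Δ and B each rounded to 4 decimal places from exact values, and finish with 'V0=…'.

Under the risk-neutral measure, an up-move has probability p* = (R−d)/(u−d) = 0.8621 and values discount at R = 1.19.
Payoff layer (t=4): V(4,0)=-23.8288, V(4,1)=-10.5810, V(4,2)=6.7539, V(4,3)=29.4368, V(4,4)=59.1177
(3,0): S=45.6821. Δ = (V_up−V_dn)/(S_up−S_dn) = (-10.5810−-23.8288)/(56.1890−42.9412) = 1.0000. V = [p*·-10.5810 + (1−p*)·-23.8288]/1.19 = -10.4271. B = V − Δ·S = -56.1092.
(3,1): S=59.7755. Δ = (V_up−V_dn)/(S_up−S_dn) = (6.7539−-10.5810)/(73.5239−56.1890) = 1.0000. V = [p*·6.7539 + (1−p*)·-10.5810]/1.19 = 3.6663. B = V − Δ·S = -56.1092.
(3,2): S=78.2169. Δ = (V_up−V_dn)/(S_up−S_dn) = (29.4368−6.7539)/(96.2068−73.5239) = 1.0000. V = [p*·29.4368 + (1−p*)·6.7539]/1.19 = 22.1077. B = V − Δ·S = -56.1092.
(3,3): S=102.3477. Δ = (V_up−V_dn)/(S_up−S_dn) = (59.1177−29.4368)/(125.8877−96.2068) = 1.0000. V = [p*·59.1177 + (1−p*)·29.4368]/1.19 = 46.2384. B = V − Δ·S = -56.1092.
(2,0): S=48.5980. Δ = (V_up−V_dn)/(S_up−S_dn) = (3.6663−-10.4271)/(59.7755−45.6821) = 1.0000. V = [p*·3.6663 + (1−p*)·-10.4271]/1.19 = 1.4474. B = V − Δ·S = -47.1506.
(2,1): S=63.5910. Δ = (V_up−V_dn)/(S_up−S_dn) = (22.1077−3.6663)/(78.2169−59.7755) = 1.0000. V = [p*·22.1077 + (1−p*)·3.6663]/1.19 = 16.4404. B = V − Δ·S = -47.1506.
(2,2): S=83.2095. Δ = (V_up−V_dn)/(S_up−S_dn) = (46.2384−22.1077)/(102.3477−78.2169) = 1.0000. V = [p*·46.2384 + (1−p*)·22.1077]/1.19 = 36.0589. B = V − Δ·S = -47.1506.
(1,0): S=51.7000. Δ = (V_up−V_dn)/(S_up−S_dn) = (16.4404−1.4474)/(63.5910−48.5980) = 1.0000. V = [p*·16.4404 + (1−p*)·1.4474]/1.19 = 12.0776. B = V − Δ·S = -39.6224.
(1,1): S=67.6500. Δ = (V_up−V_dn)/(S_up−S_dn) = (36.0589−16.4404)/(83.2095−63.5910) = 1.0000. V = [p*·36.0589 + (1−p*)·16.4404]/1.19 = 28.0276. B = V − Δ·S = -39.6224.
(0,0): S=55.0000. Δ = (V_up−V_dn)/(S_up−S_dn) = (28.0276−12.0776)/(67.6500−51.7000) = 1.0000. V = [p*·28.0276 + (1−p*)·12.0776]/1.19 = 21.7039. B = V − Δ·S = -33.2961.
Each (Δ,B) replicates both successor values, so the strategy is self-financing and V0 is arbitrage-free.

(0,0): Delta=1.0000 Bond=-33.2961
(1,0): Delta=1.0000 Bond=-39.6224
(1,1): Delta=1.0000 Bond=-39.6224
(2,0): Delta=1.0000 Bond=-47.1506
(2,1): Delta=1.0000 Bond=-47.1506
(2,2): Delta=1.0000 Bond=-47.1506
(3,0): Delta=1.0000 Bond=-56.1092
(3,1): Delta=1.0000 Bond=-56.1092
(3,2): Delta=1.0000 Bond=-56.1092
(3,3): Delta=1.0000 Bond=-56.1092
V0=21.7039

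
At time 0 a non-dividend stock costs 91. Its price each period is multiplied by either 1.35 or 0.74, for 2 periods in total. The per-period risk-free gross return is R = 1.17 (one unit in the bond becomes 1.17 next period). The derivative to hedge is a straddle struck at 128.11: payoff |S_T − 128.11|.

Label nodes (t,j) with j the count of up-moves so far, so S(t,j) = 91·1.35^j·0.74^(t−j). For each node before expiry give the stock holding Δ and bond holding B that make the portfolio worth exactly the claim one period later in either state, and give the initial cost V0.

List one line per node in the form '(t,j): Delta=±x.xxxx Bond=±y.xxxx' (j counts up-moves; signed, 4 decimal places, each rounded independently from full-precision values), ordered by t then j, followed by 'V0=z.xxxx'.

(0,0): Delta=-0.1808 Bond=46.4372
(1,0): Delta=-1.0000 Bond=109.4957
(1,1): Delta=0.0072 Bond=31.2395
V0=29.9834

No-arbitrage ⇒ martingale measure with p* = (R−d)/(u−d) = 0.7049.
Terminal payoffs: V(2,0)=78.2784, V(2,1)=37.2010, V(2,2)=37.7375
(1,0): S=67.3400. Δ = (V_up−V_dn)/(S_up−S_dn) = (37.2010−78.2784)/(90.9090−49.8316) = -1.0000. V = [p*·37.2010 + (1−p*)·78.2784]/1.17 = 42.1557. B = V − Δ·S = 109.4957.
(1,1): S=122.8500. Δ = (V_up−V_dn)/(S_up−S_dn) = (37.7375−37.2010)/(165.8475−90.9090) = 0.0072. V = [p*·37.7375 + (1−p*)·37.2010]/1.17 = 32.1190. B = V − Δ·S = 31.2395.
(0,0): S=91.0000. Δ = (V_up−V_dn)/(S_up−S_dn) = (32.1190−42.1557)/(122.8500−67.3400) = -0.1808. V = [p*·32.1190 + (1−p*)·42.1557]/1.17 = 29.9834. B = V − Δ·S = 46.4372.
Root portfolio cost Δ·91+B reproduces V0=29.9834.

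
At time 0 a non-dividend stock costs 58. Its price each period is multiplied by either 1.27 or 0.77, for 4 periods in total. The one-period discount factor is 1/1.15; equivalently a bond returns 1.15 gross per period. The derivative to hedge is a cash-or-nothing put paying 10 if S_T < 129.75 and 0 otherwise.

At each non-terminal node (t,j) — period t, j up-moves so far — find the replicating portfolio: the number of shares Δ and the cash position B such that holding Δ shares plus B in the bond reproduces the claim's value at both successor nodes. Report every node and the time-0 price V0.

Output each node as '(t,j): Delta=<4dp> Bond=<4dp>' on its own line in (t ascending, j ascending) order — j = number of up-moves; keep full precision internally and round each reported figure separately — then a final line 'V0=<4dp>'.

No-arbitrage ⇒ martingale measure with p* = (R−d)/(u−d) = 0.7600.
Terminal values V(4,·): V(4,0)=10.0000, V(4,1)=10.0000, V(4,2)=10.0000, V(4,3)=10.0000, V(4,4)=0.0000
Node (3,0) S=26.4789: V=(p*·10.0000+(1−p*)·10.0000)/1.15=8.6957; Δ=(10.0000−10.0000)/(33.6282−20.3888)=0.0000; B=V−Δ·S=8.6957
Node (3,1) S=43.6730: V=(p*·10.0000+(1−p*)·10.0000)/1.15=8.6957; Δ=(10.0000−10.0000)/(55.4647−33.6282)=0.0000; B=V−Δ·S=8.6957
Node (3,2) S=72.0321: V=(p*·10.0000+(1−p*)·10.0000)/1.15=8.6957; Δ=(10.0000−10.0000)/(91.4808−55.4647)=0.0000; B=V−Δ·S=8.6957
Node (3,3) S=118.8062: V=(p*·0.0000+(1−p*)·10.0000)/1.15=2.0870; Δ=(0.0000−10.0000)/(150.8839−91.4808)=-0.1683; B=V−Δ·S=22.0870
Node (2,0) S=34.3882: V=(p*·8.6957+(1−p*)·8.6957)/1.15=7.5614; Δ=(8.6957−8.6957)/(43.6730−26.4789)=0.0000; B=V−Δ·S=7.5614
Node (2,1) S=56.7182: V=(p*·8.6957+(1−p*)·8.6957)/1.15=7.5614; Δ=(8.6957−8.6957)/(72.0321−43.6730)=0.0000; B=V−Δ·S=7.5614
Node (2,2) S=93.5482: V=(p*·2.0870+(1−p*)·8.6957)/1.15=3.1940; Δ=(2.0870−8.6957)/(118.8062−72.0321)=-0.1413; B=V−Δ·S=16.4113
Node (1,0) S=44.6600: V=(p*·7.5614+(1−p*)·7.5614)/1.15=6.5752; Δ=(7.5614−7.5614)/(56.7182−34.3882)=0.0000; B=V−Δ·S=6.5752
Node (1,1) S=73.6600: V=(p*·3.1940+(1−p*)·7.5614)/1.15=3.6888; Δ=(3.1940−7.5614)/(93.5482−56.7182)=-0.1186; B=V−Δ·S=12.4238
Node (0,0) S=58.0000: V=(p*·3.6888+(1−p*)·6.5752)/1.15=3.8100; Δ=(3.6888−6.5752)/(73.6600−44.6600)=-0.0995; B=V−Δ·S=9.5827
Root portfolio cost Δ·58+B reproduces V0=3.8100.

(0,0): Delta=-0.0995 Bond=9.5827
(1,0): Delta=0.0000 Bond=6.5752
(1,1): Delta=-0.1186 Bond=12.4238
(2,0): Delta=0.0000 Bond=7.5614
(2,1): Delta=0.0000 Bond=7.5614
(2,2): Delta=-0.1413 Bond=16.4113
(3,0): Delta=0.0000 Bond=8.6957
(3,1): Delta=0.0000 Bond=8.6957
(3,2): Delta=0.0000 Bond=8.6957
(3,3): Delta=-0.1683 Bond=22.0870
V0=3.8100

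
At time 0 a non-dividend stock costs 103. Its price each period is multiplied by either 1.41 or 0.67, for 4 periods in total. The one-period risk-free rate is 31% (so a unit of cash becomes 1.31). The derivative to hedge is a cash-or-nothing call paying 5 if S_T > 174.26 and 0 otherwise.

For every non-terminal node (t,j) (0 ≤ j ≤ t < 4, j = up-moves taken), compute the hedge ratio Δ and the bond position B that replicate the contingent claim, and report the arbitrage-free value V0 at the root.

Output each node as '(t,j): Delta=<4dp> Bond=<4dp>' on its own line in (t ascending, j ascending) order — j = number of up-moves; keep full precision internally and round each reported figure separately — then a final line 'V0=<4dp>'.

(0,0): Delta=0.0088 Bond=0.6322
(1,0): Delta=0.0427 Bond=-1.5062
(1,1): Delta=0.0063 Bond=1.1929
(2,0): Delta=0.0000 Bond=0.0000
(2,1): Delta=0.0458 Bond=-2.2815
(2,2): Delta=0.0034 Bond=2.1634
(3,0): Delta=0.0000 Bond=0.0000
(3,1): Delta=0.0000 Bond=0.0000
(3,2): Delta=0.0492 Bond=-3.4557
(3,3): Delta=0.0000 Bond=3.8168
V0=1.5436

Under the risk-neutral measure, an up-move has probability p* = (R−d)/(u−d) = 0.8649 and values discount at R = 1.31.
Payoff layer (t=4): V(4,0)=0.0000, V(4,1)=0.0000, V(4,2)=0.0000, V(4,3)=5.0000, V(4,4)=5.0000
Node (3,0) S=30.9786: V=(p*·0.0000+(1−p*)·0.0000)/1.31=0.0000; Δ=(0.0000−0.0000)/(43.6798−20.7557)=0.0000; B=V−Δ·S=0.0000
Node (3,1) S=65.1937: V=(p*·0.0000+(1−p*)·0.0000)/1.31=0.0000; Δ=(0.0000−0.0000)/(91.9232−43.6798)=0.0000; B=V−Δ·S=0.0000
Node (3,2) S=137.1988: V=(p*·5.0000+(1−p*)·0.0000)/1.31=3.3010; Δ=(5.0000−0.0000)/(193.4503−91.9232)=0.0492; B=V−Δ·S=-3.4557
Node (3,3) S=288.7318: V=(p*·5.0000+(1−p*)·5.0000)/1.31=3.8168; Δ=(5.0000−5.0000)/(407.1118−193.4503)=0.0000; B=V−Δ·S=3.8168
Node (2,0) S=46.2367: V=(p*·0.0000+(1−p*)·0.0000)/1.31=0.0000; Δ=(0.0000−0.0000)/(65.1937−30.9786)=0.0000; B=V−Δ·S=0.0000
Node (2,1) S=97.3041: V=(p*·3.3010+(1−p*)·0.0000)/1.31=2.1793; Δ=(3.3010−0.0000)/(137.1988−65.1937)=0.0458; B=V−Δ·S=-2.2815
Node (2,2) S=204.7743: V=(p*·3.8168+(1−p*)·3.3010)/1.31=2.8604; Δ=(3.8168−3.3010)/(288.7318−137.1988)=0.0034; B=V−Δ·S=2.1634
Node (1,0) S=69.0100: V=(p*·2.1793+(1−p*)·0.0000)/1.31=1.4388; Δ=(2.1793−0.0000)/(97.3041−46.2367)=0.0427; B=V−Δ·S=-1.5062
Node (1,1) S=145.2300: V=(p*·2.8604+(1−p*)·2.1793)/1.31=2.1132; Δ=(2.8604−2.1793)/(204.7743−97.3041)=0.0063; B=V−Δ·S=1.1929
Node (0,0) S=103.0000: V=(p*·2.1132+(1−p*)·1.4388)/1.31=1.5436; Δ=(2.1132−1.4388)/(145.2300−69.0100)=0.0088; B=V−Δ·S=0.6322
Root portfolio cost Δ·103+B reproduces V0=1.5436.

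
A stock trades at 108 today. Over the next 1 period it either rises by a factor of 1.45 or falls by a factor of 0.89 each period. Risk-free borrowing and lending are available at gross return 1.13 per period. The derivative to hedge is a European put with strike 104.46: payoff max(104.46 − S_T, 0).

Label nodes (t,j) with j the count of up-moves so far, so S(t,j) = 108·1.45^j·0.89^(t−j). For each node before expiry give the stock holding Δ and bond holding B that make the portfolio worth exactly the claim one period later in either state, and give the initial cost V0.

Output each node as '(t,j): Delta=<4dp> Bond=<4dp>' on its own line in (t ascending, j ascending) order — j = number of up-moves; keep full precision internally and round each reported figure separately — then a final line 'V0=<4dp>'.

Under the risk-neutral measure, an up-move has probability p* = (R−d)/(u−d) = 0.4286 and values discount at R = 1.13.
At expiry t=1: V(1,0)=8.3400, V(1,1)=0.0000
  t=0,j=0: stock 108.0000 → up 156.6000 (V=0.0000), down 96.1200 (V=8.3400). Price 4.2174; hedge Δ=-0.1379, bond B=19.1103.
Each (Δ,B) replicates both successor values, so the strategy is self-financing and V0 is arbitrage-free.

(0,0): Delta=-0.1379 Bond=19.1103
V0=4.2174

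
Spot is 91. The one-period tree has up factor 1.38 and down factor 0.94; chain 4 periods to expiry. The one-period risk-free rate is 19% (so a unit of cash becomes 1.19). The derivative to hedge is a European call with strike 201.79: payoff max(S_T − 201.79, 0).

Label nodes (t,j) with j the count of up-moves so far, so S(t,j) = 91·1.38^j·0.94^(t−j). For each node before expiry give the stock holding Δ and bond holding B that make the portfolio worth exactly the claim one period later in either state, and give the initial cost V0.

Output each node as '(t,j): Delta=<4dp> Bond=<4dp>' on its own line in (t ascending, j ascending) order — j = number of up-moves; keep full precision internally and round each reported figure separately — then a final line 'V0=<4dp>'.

(0,0): Delta=0.4287 Bond=-28.7117
(1,0): Delta=0.1394 Bond=-9.4194
(1,1): Delta=0.5785 Bond=-52.9750
(2,0): Delta=0.0000 Bond=0.0000
(2,1): Delta=0.2116 Bond=-19.7281
(2,2): Delta=0.7684 Bond=-95.9575
(3,0): Delta=0.0000 Bond=0.0000
(3,1): Delta=0.0000 Bond=0.0000
(3,2): Delta=0.3211 Bond=-41.3185
(3,3): Delta=1.0000 Bond=-169.5714
V0=10.3012

Since d<R<u, set p* = (R−d)/(u−d) = 0.5682; price each node as the discounted p*-expectation of its children.
At expiry t=4: V(4,0)=0.0000, V(4,1)=0.0000, V(4,2)=0.0000, V(4,3)=23.0153, V(4,4)=128.2433
  t=3,j=0: stock 75.5831 → up 104.3047 (V=0.0000), down 71.0482 (V=0.0000). Price 0.0000; hedge Δ=0.0000, bond B=0.0000.
  t=3,j=1: stock 110.9625 → up 153.1282 (V=0.0000), down 104.3047 (V=0.0000). Price 0.0000; hedge Δ=0.0000, bond B=0.0000.
  t=3,j=2: stock 162.9024 → up 224.8053 (V=23.0153), down 153.1282 (V=0.0000). Price 10.9890; hedge Δ=0.3211, bond B=-41.3185.
  t=3,j=3: stock 239.1546 → up 330.0333 (V=128.2433), down 224.8053 (V=23.0153). Price 69.5831; hedge Δ=1.0000, bond B=-169.5714.
  t=2,j=0: stock 80.4076 → up 110.9625 (V=0.0000), down 75.5831 (V=0.0000). Price 0.0000; hedge Δ=0.0000, bond B=0.0000.
  t=2,j=1: stock 118.0452 → up 162.9024 (V=10.9890), down 110.9625 (V=0.0000). Price 5.2468; hedge Δ=0.2116, bond B=-19.7281.
  t=2,j=2: stock 173.3004 → up 239.1546 (V=69.5831), down 162.9024 (V=10.9890). Price 37.2110; hedge Δ=0.7684, bond B=-95.9575.
  t=1,j=0: stock 85.5400 → up 118.0452 (V=5.2468), down 80.4076 (V=0.0000). Price 2.5052; hedge Δ=0.1394, bond B=-9.4194.
  t=1,j=1: stock 125.5800 → up 173.3004 (V=37.2110), down 118.0452 (V=5.2468). Price 19.6708; hedge Δ=0.5785, bond B=-52.9750.
  t=0,j=0: stock 91.0000 → up 125.5800 (V=19.6708), down 85.5400 (V=2.5052). Price 10.3012; hedge Δ=0.4287, bond B=-28.7117.
Each (Δ,B) replicates both successor values, so the strategy is self-financing and V0 is arbitrage-free.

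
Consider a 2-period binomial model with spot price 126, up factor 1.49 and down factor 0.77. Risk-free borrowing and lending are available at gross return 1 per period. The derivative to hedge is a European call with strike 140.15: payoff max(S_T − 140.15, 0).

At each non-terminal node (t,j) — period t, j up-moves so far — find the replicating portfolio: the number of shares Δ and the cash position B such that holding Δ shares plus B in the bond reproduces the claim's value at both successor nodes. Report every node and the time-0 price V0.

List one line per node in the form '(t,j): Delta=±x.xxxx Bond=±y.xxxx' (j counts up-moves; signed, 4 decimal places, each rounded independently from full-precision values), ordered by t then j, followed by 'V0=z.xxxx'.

Since d<R<u, set p* = (R−d)/(u−d) = 0.3194; price each node as the discounted p*-expectation of its children.
Payoff layer (t=2): V(2,0)=0.0000, V(2,1)=4.4098, V(2,2)=139.5826
Node (1,0) S=97.0200: V=(p*·4.4098+(1−p*)·0.0000)/1=1.4087; Δ=(4.4098−0.0000)/(144.5598−74.7054)=0.0631; B=V−Δ·S=-4.7160
Node (1,1) S=187.7400: V=(p*·139.5826+(1−p*)·4.4098)/1=47.5900; Δ=(139.5826−4.4098)/(279.7326−144.5598)=1.0000; B=V−Δ·S=-140.1500
Node (0,0) S=126.0000: V=(p*·47.5900+(1−p*)·1.4087)/1=16.1611; Δ=(47.5900−1.4087)/(187.7400−97.0200)=0.5091; B=V−Δ·S=-47.9797
Each (Δ,B) replicates both successor values, so the strategy is self-financing and V0 is arbitrage-free.

(0,0): Delta=0.5091 Bond=-47.9797
(1,0): Delta=0.0631 Bond=-4.7160
(1,1): Delta=1.0000 Bond=-140.1500
V0=16.1611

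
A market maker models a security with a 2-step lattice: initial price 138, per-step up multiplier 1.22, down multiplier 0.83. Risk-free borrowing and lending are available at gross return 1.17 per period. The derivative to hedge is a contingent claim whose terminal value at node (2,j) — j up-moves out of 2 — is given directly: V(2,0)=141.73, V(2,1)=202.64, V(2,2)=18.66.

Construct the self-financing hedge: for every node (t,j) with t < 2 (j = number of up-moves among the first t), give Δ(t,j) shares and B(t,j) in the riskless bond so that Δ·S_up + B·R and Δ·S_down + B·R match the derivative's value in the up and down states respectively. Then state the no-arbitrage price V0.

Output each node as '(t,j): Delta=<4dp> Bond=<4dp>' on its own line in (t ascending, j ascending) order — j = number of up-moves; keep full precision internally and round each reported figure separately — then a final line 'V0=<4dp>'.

Since d<R<u, set p* = (R−d)/(u−d) = 0.8718; price each node as the discounted p*-expectation of its children.
Terminal values V(2,·): V(2,0)=141.7300, V(2,1)=202.6400, V(2,2)=18.6600
Node (1,0) S=114.5400: V=(p*·202.6400+(1−p*)·141.7300)/1.17=166.5222; Δ=(202.6400−141.7300)/(139.7388−95.0682)=1.3635; B=V−Δ·S=10.3428
Node (1,1) S=168.3600: V=(p*·18.6600+(1−p*)·202.6400)/1.17=36.1087; Δ=(18.6600−202.6400)/(205.3992−139.7388)=-2.8020; B=V−Δ·S=507.8523
Node (0,0) S=138.0000: V=(p*·36.1087+(1−p*)·166.5222)/1.17=45.1525; Δ=(36.1087−166.5222)/(168.3600−114.5400)=-2.4231; B=V−Δ·S=379.5462
Check: Δ(0,0)·S0 + B(0,0) = 45.1525 = V0.

(0,0): Delta=-2.4231 Bond=379.5462
(1,0): Delta=1.3635 Bond=10.3428
(1,1): Delta=-2.8020 Bond=507.8523
V0=45.1525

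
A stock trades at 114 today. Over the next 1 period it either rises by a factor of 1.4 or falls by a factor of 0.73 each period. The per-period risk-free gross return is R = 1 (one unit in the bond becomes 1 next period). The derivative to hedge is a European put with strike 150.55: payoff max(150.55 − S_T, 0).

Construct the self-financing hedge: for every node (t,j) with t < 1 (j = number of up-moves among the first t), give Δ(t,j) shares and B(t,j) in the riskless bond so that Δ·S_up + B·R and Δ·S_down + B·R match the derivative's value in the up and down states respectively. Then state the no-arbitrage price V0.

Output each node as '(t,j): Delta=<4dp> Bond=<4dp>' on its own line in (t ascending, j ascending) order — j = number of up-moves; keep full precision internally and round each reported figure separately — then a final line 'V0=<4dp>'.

(0,0): Delta=-0.8815 Bond=140.6896
V0=40.1970

Since d<R<u, set p* = (R−d)/(u−d) = 0.4030; price each node as the discounted p*-expectation of its children.
Terminal payoffs: V(1,0)=67.3300, V(1,1)=0.0000
(0,0): S=114.0000. Δ = (V_up−V_dn)/(S_up−S_dn) = (0.0000−67.3300)/(159.6000−83.2200) = -0.8815. V = [p*·0.0000 + (1−p*)·67.3300]/1 = 40.1970. B = V − Δ·S = 140.6896.
Each (Δ,B) replicates both successor values, so the strategy is self-financing and V0 is arbitrage-free.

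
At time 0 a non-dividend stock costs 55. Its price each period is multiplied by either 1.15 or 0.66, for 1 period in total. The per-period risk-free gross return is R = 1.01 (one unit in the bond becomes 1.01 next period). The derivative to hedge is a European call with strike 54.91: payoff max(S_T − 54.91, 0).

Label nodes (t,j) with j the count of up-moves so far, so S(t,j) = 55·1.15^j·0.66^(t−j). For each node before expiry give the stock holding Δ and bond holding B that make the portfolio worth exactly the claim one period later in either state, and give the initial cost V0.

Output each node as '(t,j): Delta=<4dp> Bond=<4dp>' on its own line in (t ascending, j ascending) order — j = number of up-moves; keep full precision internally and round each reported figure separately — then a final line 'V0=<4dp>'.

The replicating-portfolio and risk-neutral prices coincide; use p* = (1.01−0.66)/(1.15−0.66) = 0.7143 for the latter.
Payoff layer (t=1): V(1,0)=0.0000, V(1,1)=8.3400
(0,0): S=55.0000. Δ = (V_up−V_dn)/(S_up−S_dn) = (8.3400−0.0000)/(63.2500−36.3000) = 0.3095. V = [p*·8.3400 + (1−p*)·0.0000]/1.01 = 5.8982. B = V − Δ·S = -11.1222.
Root portfolio cost Δ·55+B reproduces V0=5.8982.

(0,0): Delta=0.3095 Bond=-11.1222
V0=5.8982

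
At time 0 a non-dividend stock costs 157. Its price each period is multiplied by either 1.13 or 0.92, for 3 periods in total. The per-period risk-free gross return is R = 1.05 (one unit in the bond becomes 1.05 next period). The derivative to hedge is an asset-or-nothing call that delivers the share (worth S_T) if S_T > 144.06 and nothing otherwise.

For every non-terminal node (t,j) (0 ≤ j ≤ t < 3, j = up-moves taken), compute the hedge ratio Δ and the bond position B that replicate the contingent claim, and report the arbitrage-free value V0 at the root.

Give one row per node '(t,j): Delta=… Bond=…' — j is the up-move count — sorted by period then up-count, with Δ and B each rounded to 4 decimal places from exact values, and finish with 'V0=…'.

Risk-neutral probability p* = (R−d)/(u−d) = (1.05−0.92)/(1.13−0.92) = 0.6190.
Terminal payoffs: V(3,0)=0.0000, V(3,1)=150.1598, V(3,2)=184.4354, V(3,3)=226.5348
  t=2,j=0: stock 132.8848 → up 150.1598 (V=150.1598), down 122.2540 (V=0.0000). Price 88.5296; hedge Δ=5.3810, bond B=-626.5172.
  t=2,j=1: stock 163.2172 → up 184.4354 (V=184.4354), down 150.1598 (V=150.1598). Price 163.2172; hedge Δ=1.0000, bond B=0.0000.
  t=2,j=2: stock 200.4733 → up 226.5348 (V=226.5348), down 184.4354 (V=184.4354). Price 200.4733; hedge Δ=1.0000, bond B=0.0000.
  t=1,j=0: stock 144.4400 → up 163.2172 (V=163.2172), down 132.8848 (V=88.5296). Price 128.3474; hedge Δ=2.4623, bond B=-227.3078.
  t=1,j=1: stock 177.4100 → up 200.4733 (V=200.4733), down 163.2172 (V=163.2172). Price 177.4100; hedge Δ=1.0000, bond B=0.0000.
  t=0,j=0: stock 157.0000 → up 177.4100 (V=177.4100), down 144.4400 (V=128.3474). Price 151.1614; hedge Δ=1.4881, bond B=-82.4700.
Self-financing check: at every node Δ·S+B equals the discounted successor values.

(0,0): Delta=1.4881 Bond=-82.4700
(1,0): Delta=2.4623 Bond=-227.3078
(1,1): Delta=1.0000 Bond=0.0000
(2,0): Delta=5.3810 Bond=-626.5172
(2,1): Delta=1.0000 Bond=0.0000
(2,2): Delta=1.0000 Bond=0.0000
V0=151.1614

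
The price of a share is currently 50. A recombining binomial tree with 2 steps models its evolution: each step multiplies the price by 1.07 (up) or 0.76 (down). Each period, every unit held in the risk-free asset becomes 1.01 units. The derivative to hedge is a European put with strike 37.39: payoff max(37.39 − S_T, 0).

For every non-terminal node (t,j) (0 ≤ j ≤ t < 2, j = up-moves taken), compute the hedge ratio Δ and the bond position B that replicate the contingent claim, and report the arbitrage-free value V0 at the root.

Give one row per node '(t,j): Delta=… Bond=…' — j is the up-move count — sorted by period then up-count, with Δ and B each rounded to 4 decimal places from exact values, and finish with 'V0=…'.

(0,0): Delta=-0.1052 Bond=5.5731
(1,0): Delta=-0.7224 Bond=29.0824
(1,1): Delta=0.0000 Bond=0.0000
V0=0.3125

Under the risk-neutral measure, an up-move has probability p* = (R−d)/(u−d) = 0.8065 and values discount at R = 1.01.
Terminal payoffs: V(2,0)=8.5100, V(2,1)=0.0000, V(2,2)=0.0000
Node (1,0) S=38.0000: V=(p*·0.0000+(1−p*)·8.5100)/1.01=1.6308; Δ=(0.0000−8.5100)/(40.6600−28.8800)=-0.7224; B=V−Δ·S=29.0824
Node (1,1) S=53.5000: V=(p*·0.0000+(1−p*)·0.0000)/1.01=0.0000; Δ=(0.0000−0.0000)/(57.2450−40.6600)=0.0000; B=V−Δ·S=0.0000
Node (0,0) S=50.0000: V=(p*·0.0000+(1−p*)·1.6308)/1.01=0.3125; Δ=(0.0000−1.6308)/(53.5000−38.0000)=-0.1052; B=V−Δ·S=5.5731
Self-financing check: at every node Δ·S+B equals the discounted successor values.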